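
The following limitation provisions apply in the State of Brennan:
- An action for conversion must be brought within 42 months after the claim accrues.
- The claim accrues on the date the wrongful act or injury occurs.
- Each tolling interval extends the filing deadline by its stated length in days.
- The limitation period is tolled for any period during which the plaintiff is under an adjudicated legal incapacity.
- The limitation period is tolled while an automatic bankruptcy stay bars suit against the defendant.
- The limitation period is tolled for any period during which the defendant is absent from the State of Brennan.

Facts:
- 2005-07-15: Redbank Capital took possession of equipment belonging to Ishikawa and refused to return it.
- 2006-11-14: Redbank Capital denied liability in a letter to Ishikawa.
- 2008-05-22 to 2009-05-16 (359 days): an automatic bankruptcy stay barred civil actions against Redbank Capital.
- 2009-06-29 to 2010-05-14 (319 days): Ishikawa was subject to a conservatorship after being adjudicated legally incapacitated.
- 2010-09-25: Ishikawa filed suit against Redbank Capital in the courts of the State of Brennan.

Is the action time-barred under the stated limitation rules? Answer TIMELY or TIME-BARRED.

The claim accrued on 2005-07-15, the date of the act.
Adding the 42 months base period to 2005-07-15 gives a deadline of 2009-01-15, before any tolling.
The period was tolled for 359 days by the automatic bankruptcy stay (2008-05-22 to 2009-05-16), pushing the deadline to 2010-01-09.
Because the plaintiff's legal incapacity ran from 2009-06-29 to 2010-05-14, the deadline is extended by 319 days to 2010-11-24.
None of the other events listed affects the running of the period under the stated rules.
Ishikawa filed on 2010-09-25, before the 2010-11-24 deadline, so the action is timely.

TIMELY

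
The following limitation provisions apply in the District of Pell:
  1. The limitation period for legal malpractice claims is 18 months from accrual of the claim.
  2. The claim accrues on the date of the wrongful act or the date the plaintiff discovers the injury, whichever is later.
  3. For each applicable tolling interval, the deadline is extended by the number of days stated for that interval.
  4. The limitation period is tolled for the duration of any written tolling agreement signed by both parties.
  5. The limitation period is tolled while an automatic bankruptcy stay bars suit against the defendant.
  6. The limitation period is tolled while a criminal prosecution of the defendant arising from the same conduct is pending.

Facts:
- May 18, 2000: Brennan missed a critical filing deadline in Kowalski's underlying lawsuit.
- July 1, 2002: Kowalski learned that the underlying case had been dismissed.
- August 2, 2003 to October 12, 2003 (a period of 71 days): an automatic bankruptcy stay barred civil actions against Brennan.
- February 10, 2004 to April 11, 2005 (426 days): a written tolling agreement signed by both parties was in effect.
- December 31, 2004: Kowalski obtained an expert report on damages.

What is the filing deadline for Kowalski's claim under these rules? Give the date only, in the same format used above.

May 12, 2005

Because discovery on July 1, 2002 post-dates the May 18, 2000 act, accrual under the later-of rule falls on July 1, 2002.
The untolled deadline — 18 months after July 1, 2002 — is January 1, 2004.
Because the automatic bankruptcy stay ran from August 2, 2003 to October 12, 2003, the deadline is extended by 71 days to March 12, 2004.
Because the written tolling agreement ran from February 10, 2004 to April 11, 2005, the deadline is extended by 426 days to May 12, 2005.
None of the other events listed affects the running of the period under the stated rules.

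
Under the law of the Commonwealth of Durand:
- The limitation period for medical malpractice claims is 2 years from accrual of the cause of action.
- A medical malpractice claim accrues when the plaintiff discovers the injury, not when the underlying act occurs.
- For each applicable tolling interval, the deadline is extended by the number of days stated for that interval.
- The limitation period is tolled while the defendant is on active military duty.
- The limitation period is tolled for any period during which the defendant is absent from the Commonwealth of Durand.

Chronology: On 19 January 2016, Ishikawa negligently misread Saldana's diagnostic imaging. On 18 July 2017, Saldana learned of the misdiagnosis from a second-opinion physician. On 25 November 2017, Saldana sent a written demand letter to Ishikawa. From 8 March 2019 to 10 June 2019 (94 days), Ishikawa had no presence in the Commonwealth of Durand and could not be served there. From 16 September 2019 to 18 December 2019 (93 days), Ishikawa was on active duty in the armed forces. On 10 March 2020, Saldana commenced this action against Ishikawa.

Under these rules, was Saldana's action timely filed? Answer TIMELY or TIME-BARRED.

TIME-BARRED

Accrual is tied to discovery, so the period began on 18 July 2017 rather than on 19 January 2016 when the act occurred.
2 years from 18 July 2017 is 18 July 2019.
The defendant's absence from the jurisdiction from 8 March 2019 to 10 June 2019 tolled the period for 94 days, extending the deadline to 20 October 2019.
Because the defendant's active military service ran from 16 September 2019 to 18 December 2019, the deadline is extended by 93 days to 21 January 2020.
The other events in the timeline have no effect on the limitation period under the stated rules.
Filing on 10 March 2020 missed the 21 January 2020 deadline — the action is time-barred.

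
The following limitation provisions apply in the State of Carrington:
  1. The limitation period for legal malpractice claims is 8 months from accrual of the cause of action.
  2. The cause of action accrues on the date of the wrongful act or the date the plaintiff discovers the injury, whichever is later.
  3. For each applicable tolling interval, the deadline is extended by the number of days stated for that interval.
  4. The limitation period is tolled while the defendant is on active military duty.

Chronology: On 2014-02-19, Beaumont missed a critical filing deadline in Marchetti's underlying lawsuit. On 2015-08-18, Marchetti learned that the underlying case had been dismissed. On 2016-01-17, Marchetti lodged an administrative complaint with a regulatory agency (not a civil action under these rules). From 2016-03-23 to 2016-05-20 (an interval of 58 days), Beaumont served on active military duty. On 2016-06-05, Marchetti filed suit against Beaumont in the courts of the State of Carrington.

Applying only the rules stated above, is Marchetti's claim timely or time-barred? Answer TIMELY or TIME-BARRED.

TIMELY

Because discovery on 2015-08-18 post-dates the 2014-02-19 act, accrual under the later-of rule falls on 2015-08-18.
8 months from 2015-08-18 is 2016-04-18.
The defendant's active military service from 2016-03-23 to 2016-05-20 tolled the period for 58 days, extending the deadline to 2016-06-15.
Nothing else in the chronology tolls or restarts the period.
Marchetti filed on 2016-06-05, before the 2016-06-15 deadline, so the action is timely.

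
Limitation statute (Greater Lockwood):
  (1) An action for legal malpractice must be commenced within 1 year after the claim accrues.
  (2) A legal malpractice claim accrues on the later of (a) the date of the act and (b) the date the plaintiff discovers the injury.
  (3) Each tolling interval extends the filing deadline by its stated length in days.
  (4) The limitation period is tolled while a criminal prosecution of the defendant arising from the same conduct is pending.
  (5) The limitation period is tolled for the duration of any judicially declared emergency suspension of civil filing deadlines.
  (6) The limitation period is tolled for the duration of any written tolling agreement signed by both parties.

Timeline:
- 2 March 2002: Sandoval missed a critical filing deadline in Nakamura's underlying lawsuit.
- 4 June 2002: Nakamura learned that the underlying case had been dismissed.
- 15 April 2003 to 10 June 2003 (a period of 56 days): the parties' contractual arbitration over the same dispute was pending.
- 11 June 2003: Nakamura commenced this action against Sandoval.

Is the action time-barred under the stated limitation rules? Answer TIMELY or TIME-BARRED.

The claim accrued on 4 June 2002 — the later of the 2 March 2002 act and the 4 June 2002 discovery.
1 year from 4 June 2002 is 4 June 2003.
Although a pending arbitration ran from 15 April 2003 to 10 June 2003, the stated rules do not make that a tolling event, so it is disregarded.
Nakamura filed on 11 June 2003, after the 4 June 2003 deadline, so the action is time-barred.

TIME-BARRED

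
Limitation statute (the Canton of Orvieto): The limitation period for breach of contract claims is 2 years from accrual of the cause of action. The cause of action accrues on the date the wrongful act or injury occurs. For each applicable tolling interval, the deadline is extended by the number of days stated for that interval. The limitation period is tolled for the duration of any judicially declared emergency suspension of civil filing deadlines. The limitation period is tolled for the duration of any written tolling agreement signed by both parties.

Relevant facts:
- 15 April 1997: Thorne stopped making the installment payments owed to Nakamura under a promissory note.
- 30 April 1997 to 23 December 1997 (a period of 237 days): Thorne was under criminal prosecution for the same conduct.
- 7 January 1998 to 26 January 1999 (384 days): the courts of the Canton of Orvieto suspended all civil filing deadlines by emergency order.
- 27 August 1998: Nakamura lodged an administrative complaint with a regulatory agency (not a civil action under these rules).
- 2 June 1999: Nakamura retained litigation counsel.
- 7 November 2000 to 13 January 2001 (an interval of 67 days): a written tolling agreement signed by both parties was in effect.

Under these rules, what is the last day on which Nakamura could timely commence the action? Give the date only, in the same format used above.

3 May 2000

The claim accrued on 15 April 1997, when the wrongful act occurred.
The untolled deadline — 2 years after 15 April 1997 — is 15 April 1999.
Because the emergency suspension of filing deadlines ran from 7 January 1998 to 26 January 1999, the deadline is extended by 384 days to 3 May 2000.
The written tolling agreement from 7 November 2000 to 13 January 2001 began after the period had already run on 3 May 2000, so it has no tolling effect.
The pending criminal prosecution from 30 April 1997 to 23 December 1997 does not toll the period, because no stated rule makes a criminal prosecution a tolling event.
Nothing else in the chronology tolls or restarts the period.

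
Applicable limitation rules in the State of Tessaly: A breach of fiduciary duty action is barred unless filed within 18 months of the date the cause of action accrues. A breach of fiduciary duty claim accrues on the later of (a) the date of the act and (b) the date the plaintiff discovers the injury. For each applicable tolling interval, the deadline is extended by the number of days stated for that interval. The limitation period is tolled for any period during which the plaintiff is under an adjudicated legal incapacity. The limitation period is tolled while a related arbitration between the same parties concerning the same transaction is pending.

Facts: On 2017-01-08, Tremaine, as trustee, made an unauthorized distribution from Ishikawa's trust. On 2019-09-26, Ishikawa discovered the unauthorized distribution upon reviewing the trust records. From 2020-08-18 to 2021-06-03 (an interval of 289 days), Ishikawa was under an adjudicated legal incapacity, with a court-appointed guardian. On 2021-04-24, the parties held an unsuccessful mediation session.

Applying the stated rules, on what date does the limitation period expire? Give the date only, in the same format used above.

The claim accrued on 2019-09-26 — the later of the 2017-01-08 act and the 2019-09-26 discovery.
Adding the 18 months base period to 2019-09-26 gives a deadline of 2021-03-26, before any tolling.
The plaintiff's legal incapacity from 2020-08-18 to 2021-06-03 tolled the period for 289 days, extending the deadline to 2022-01-09.
None of the other events listed affects the running of the period under the stated rules.

2022-01-09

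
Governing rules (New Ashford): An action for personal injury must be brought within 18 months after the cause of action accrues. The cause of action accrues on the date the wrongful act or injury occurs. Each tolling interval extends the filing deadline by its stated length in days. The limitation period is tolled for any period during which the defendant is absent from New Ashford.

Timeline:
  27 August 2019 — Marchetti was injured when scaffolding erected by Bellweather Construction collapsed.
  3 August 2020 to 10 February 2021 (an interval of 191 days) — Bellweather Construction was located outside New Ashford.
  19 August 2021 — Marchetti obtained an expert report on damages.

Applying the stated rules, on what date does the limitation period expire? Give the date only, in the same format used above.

6 September 2021

The cause of action accrued on 27 August 2019, the date of the act.
18 months from 27 August 2019 is 27 February 2021.
The defendant's absence from the jurisdiction from 3 August 2020 to 10 February 2021 tolled the period for 191 days, extending the deadline to 6 September 2021.
None of the other events listed affects the running of the period under the stated rules.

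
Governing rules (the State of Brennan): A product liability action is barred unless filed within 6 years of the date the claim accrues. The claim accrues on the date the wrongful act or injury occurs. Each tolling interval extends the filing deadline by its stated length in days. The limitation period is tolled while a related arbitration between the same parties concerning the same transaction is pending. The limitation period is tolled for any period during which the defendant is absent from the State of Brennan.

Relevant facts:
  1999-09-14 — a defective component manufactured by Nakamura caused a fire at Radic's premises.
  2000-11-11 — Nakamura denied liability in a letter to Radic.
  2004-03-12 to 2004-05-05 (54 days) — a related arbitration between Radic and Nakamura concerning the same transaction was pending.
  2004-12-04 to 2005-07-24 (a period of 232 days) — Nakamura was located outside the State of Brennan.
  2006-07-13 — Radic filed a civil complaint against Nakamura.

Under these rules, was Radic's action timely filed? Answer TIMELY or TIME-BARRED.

TIME-BARRED

The claim accrued on 1999-09-14, when the wrongful act occurred.
6 years from 1999-09-14 is 2005-09-14.
The pending related arbitration from 2004-03-12 to 2004-05-05 tolled the period for 54 days, extending the deadline to 2005-11-07.
The defendant's absence from the jurisdiction from 2004-12-04 to 2005-07-24 tolled the period for 232 days, extending the deadline to 2006-06-27.
Nothing else in the chronology tolls or restarts the period.
Radic filed on 2006-07-13, after the 2006-06-27 deadline, so the action is time-barred.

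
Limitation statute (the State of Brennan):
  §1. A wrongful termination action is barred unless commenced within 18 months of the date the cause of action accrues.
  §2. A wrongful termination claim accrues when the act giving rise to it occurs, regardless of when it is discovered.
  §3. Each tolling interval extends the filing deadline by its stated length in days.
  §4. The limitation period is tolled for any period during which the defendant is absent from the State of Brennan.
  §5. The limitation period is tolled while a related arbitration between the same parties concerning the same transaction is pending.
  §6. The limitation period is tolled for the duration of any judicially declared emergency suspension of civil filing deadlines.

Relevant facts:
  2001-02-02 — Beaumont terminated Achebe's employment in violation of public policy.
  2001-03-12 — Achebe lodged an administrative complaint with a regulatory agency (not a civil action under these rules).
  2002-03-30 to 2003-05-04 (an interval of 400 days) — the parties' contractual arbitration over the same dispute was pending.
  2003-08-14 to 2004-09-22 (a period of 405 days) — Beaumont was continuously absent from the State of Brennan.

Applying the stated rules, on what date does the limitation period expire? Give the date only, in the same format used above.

2004-10-15

The claim accrued on 2001-02-02, when the wrongful act occurred.
Adding the 18 months base period to 2001-02-02 gives a deadline of 2002-08-02, before any tolling.
The pending related arbitration from 2002-03-30 to 2003-05-04 tolled the period for 400 days, extending the deadline to 2003-09-06.
The defendant's absence from the jurisdiction from 2003-08-14 to 2004-09-22 tolled the period for 405 days, extending the deadline to 2004-10-15.
None of the other events listed affects the running of the period under the stated rules.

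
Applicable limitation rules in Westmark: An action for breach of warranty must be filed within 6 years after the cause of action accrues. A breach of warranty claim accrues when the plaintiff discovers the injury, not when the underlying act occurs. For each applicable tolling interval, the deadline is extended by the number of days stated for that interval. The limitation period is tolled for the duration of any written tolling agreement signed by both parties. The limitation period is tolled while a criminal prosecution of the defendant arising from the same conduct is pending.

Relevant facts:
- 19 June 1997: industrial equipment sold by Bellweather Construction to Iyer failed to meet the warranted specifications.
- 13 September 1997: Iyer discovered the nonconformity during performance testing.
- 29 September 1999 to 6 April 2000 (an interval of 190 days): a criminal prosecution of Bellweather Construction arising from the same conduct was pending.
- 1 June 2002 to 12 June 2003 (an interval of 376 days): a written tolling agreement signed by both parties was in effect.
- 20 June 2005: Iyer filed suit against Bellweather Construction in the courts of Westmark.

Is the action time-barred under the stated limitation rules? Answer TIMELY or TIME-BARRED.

Accrual is tied to discovery, so the period began on 13 September 1997 rather than on 19 June 1997 when the act occurred.
Adding the 6 years base period to 13 September 1997 gives a deadline of 13 September 2003, before any tolling.
Because the pending criminal prosecution ran from 29 September 1999 to 6 April 2000, the deadline is extended by 190 days to 21 March 2004.
The written tolling agreement from 1 June 2002 to 12 June 2003 tolled the period for 376 days, extending the deadline to 1 April 2005.
Filing on 20 June 2005 missed the 1 April 2005 deadline — the action is time-barred.

TIME-BARRED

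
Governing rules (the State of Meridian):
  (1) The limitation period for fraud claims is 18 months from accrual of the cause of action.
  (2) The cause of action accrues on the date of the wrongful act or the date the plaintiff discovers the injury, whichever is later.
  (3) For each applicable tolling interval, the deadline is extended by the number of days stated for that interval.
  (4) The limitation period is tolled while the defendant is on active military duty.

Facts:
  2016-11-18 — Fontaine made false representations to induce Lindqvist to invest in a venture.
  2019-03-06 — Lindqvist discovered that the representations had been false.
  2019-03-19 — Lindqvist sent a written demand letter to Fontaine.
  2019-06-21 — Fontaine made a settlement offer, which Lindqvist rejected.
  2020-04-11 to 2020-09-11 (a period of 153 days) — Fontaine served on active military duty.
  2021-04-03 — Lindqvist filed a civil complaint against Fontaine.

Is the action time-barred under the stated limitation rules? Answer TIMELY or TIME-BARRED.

Taking the later of the act (2016-11-18) and discovery (2019-03-06), the claim accrued on 2019-03-06.
Adding the 18 months base period to 2019-03-06 gives a deadline of 2020-09-06, before any tolling.
Because the defendant's active military service ran from 2020-04-11 to 2020-09-11, the deadline is extended by 153 days to 2021-02-06.
Nothing else in the chronology tolls or restarts the period.
Filing on 2021-04-03 missed the 2021-02-06 deadline — the action is time-barred.

TIME-BARRED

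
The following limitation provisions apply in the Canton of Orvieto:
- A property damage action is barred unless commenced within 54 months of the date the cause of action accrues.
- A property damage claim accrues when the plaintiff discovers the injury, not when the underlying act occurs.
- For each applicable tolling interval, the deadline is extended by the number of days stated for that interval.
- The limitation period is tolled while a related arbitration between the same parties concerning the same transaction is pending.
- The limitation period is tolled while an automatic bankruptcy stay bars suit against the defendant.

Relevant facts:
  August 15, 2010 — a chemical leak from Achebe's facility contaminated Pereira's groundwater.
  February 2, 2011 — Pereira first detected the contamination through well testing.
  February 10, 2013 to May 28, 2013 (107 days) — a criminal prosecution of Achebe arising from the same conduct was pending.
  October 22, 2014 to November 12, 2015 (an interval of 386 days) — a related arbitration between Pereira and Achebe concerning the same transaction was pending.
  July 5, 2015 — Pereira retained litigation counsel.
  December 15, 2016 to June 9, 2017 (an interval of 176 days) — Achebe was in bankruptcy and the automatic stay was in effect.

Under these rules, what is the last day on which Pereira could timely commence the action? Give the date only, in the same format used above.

Accrual is tied to discovery, so the period began on February 2, 2011 rather than on August 15, 2010 when the act occurred.
The untolled deadline — 54 months after February 2, 2011 — is August 2, 2015.
The pending related arbitration from October 22, 2014 to November 12, 2015 tolled the period for 386 days, extending the deadline to August 22, 2016.
The automatic bankruptcy stay from December 15, 2016 to June 9, 2017 began after the period had already run on August 22, 2016, so it has no tolling effect.
Although a criminal prosecution ran from February 10, 2013 to May 28, 2013, the stated rules do not make that a tolling event, so it is disregarded.
Nothing else in the chronology tolls or restarts the period.

August 22, 2016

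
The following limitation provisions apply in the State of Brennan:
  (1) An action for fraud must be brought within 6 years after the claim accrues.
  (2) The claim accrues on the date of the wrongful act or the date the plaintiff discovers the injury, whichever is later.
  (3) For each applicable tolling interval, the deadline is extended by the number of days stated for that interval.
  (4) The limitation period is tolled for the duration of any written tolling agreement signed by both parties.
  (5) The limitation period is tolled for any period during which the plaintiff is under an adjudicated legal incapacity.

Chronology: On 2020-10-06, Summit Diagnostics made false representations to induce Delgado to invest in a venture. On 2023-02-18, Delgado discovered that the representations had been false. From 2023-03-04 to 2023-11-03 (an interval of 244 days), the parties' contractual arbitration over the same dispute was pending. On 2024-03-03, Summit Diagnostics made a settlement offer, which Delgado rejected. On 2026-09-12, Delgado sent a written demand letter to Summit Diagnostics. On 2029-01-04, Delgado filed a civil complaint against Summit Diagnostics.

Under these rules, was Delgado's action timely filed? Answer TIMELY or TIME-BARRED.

Because discovery on 2023-02-18 post-dates the 2020-10-06 act, accrual under the later-of rule falls on 2023-02-18.
The untolled deadline — 6 years after 2023-02-18 — is 2029-02-18.
No stated provision tolls the period for a pending arbitration, so the interval from 2023-03-04 to 2023-11-03 has no effect on the deadline.
Nothing else in the chronology tolls or restarts the period.
Filing on 2029-01-04 beat the 2029-02-18 deadline — the action is timely.

TIMELY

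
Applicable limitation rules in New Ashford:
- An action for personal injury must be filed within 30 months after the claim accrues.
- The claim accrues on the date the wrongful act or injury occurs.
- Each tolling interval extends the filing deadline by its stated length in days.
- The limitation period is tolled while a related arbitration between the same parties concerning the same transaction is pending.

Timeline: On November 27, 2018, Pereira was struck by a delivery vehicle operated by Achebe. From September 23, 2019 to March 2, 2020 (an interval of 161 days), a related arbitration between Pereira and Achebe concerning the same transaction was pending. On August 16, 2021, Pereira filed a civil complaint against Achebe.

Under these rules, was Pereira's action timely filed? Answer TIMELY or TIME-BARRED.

The claim accrued on November 27, 2018, when the wrongful act occurred.
Adding the 30 months base period to November 27, 2018 gives a deadline of May 27, 2021, before any tolling.
Because the pending related arbitration ran from September 23, 2019 to March 2, 2020, the deadline is extended by 161 days to November 4, 2021.
The August 16, 2021 filing precedes the November 4, 2021 deadline; the claim is timely.

TIMELY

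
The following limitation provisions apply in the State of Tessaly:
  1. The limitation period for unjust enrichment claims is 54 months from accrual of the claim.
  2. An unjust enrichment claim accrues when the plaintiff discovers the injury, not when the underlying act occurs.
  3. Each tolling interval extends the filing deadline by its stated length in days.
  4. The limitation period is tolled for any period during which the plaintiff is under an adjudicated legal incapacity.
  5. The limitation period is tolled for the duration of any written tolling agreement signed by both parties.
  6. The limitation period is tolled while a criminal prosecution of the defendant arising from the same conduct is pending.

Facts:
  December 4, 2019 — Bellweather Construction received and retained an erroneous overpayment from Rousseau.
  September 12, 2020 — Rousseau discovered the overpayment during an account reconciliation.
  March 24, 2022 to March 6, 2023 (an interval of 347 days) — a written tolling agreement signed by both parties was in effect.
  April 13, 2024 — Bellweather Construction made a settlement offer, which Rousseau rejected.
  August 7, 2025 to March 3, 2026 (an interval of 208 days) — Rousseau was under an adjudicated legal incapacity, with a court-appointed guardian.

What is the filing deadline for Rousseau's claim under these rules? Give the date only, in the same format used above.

Accrual is tied to discovery, so the period began on September 12, 2020 rather than on December 4, 2019 when the act occurred.
54 months from September 12, 2020 is March 12, 2025.
The period was tolled for 347 days by the written tolling agreement (March 24, 2022 to March 6, 2023), pushing the deadline to February 22, 2026.
The plaintiff's legal incapacity from August 7, 2025 to March 3, 2026 tolled the period for 208 days, extending the deadline to September 18, 2026.
The other events in the timeline have no effect on the limitation period under the stated rules.

September 18, 2026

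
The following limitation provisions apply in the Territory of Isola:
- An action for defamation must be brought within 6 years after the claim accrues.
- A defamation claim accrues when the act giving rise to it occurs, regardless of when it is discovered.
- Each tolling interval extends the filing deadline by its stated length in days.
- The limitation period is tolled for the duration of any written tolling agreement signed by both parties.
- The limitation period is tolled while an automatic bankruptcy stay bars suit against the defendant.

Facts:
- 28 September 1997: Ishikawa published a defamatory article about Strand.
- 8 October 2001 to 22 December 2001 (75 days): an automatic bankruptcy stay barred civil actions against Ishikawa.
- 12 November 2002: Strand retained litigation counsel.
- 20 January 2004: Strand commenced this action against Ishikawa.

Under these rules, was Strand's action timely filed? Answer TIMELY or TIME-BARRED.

TIME-BARRED

The claim accrued on 28 September 1997, the date of the act.
6 years from 28 September 1997 is 28 September 2003.
The period was tolled for 75 days by the automatic bankruptcy stay (8 October 2001 to 22 December 2001), pushing the deadline to 12 December 2003.
The other events in the timeline have no effect on the limitation period under the stated rules.
Strand filed on 20 January 2004, after the 12 December 2003 deadline, so the action is time-barred.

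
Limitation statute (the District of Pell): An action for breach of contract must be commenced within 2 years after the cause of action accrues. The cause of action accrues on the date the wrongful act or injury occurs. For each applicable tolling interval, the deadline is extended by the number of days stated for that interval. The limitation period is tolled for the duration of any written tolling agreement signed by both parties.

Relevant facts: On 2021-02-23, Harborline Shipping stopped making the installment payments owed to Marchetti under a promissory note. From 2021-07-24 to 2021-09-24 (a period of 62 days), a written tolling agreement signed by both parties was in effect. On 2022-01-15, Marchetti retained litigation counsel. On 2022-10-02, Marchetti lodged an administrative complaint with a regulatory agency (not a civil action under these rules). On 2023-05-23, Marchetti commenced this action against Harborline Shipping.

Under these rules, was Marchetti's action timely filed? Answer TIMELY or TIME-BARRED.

TIME-BARRED

The claim accrued on 2021-02-23, when the wrongful act occurred.
The untolled deadline — 2 years after 2021-02-23 — is 2023-02-23.
The period was tolled for 62 days by the written tolling agreement (2021-07-24 to 2021-09-24), pushing the deadline to 2023-04-26.
None of the other events listed affects the running of the period under the stated rules.
Marchetti filed on 2023-05-23, after the 2023-04-26 deadline, so the action is time-barred.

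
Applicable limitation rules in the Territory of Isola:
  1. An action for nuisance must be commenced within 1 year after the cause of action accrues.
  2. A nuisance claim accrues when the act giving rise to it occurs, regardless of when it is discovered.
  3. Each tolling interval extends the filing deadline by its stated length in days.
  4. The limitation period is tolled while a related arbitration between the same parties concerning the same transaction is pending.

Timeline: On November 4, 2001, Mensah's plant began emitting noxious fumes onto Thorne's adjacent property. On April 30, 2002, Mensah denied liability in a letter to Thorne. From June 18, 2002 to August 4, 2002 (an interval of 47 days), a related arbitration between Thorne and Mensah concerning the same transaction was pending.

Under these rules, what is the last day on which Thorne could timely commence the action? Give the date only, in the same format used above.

The claim accrued on November 4, 2001, when the wrongful act occurred.
Adding the 1 year base period to November 4, 2001 gives a deadline of November 4, 2002, before any tolling.
The period was tolled for 47 days by the pending related arbitration (June 18, 2002 to August 4, 2002), pushing the deadline to December 21, 2002.
The other events in the timeline have no effect on the limitation period under the stated rules.

December 21, 2002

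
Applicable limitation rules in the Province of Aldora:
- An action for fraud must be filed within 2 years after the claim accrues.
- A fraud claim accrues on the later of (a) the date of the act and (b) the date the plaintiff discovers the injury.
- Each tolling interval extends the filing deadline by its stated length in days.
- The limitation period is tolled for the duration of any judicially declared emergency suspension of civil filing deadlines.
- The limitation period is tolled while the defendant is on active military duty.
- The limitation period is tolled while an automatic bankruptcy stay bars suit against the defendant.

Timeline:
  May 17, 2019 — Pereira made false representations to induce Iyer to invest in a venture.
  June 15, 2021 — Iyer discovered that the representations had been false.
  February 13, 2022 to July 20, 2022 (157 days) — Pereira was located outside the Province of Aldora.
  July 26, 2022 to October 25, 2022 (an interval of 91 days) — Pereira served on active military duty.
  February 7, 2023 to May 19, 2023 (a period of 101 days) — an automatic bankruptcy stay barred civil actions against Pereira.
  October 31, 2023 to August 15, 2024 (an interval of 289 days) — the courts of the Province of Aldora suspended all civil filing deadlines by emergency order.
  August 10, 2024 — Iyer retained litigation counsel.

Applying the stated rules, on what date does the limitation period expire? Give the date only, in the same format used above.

The claim accrued on June 15, 2021 — the later of the May 17, 2019 act and the June 15, 2021 discovery.
Adding the 2 years base period to June 15, 2021 gives a deadline of June 15, 2023, before any tolling.
Because the defendant's active military service ran from July 26, 2022 to October 25, 2022, the deadline is extended by 91 days to September 14, 2023.
The automatic bankruptcy stay from February 7, 2023 to May 19, 2023 tolled the period for 101 days, extending the deadline to December 24, 2023.
Because the emergency suspension of filing deadlines ran from October 31, 2023 to August 15, 2024, the deadline is extended by 289 days to October 8, 2024.
No stated provision tolls the period for the defendant's absence, so the interval from February 13, 2022 to July 20, 2022 has no effect on the deadline.
None of the other events listed affects the running of the period under the stated rules.

October 8, 2024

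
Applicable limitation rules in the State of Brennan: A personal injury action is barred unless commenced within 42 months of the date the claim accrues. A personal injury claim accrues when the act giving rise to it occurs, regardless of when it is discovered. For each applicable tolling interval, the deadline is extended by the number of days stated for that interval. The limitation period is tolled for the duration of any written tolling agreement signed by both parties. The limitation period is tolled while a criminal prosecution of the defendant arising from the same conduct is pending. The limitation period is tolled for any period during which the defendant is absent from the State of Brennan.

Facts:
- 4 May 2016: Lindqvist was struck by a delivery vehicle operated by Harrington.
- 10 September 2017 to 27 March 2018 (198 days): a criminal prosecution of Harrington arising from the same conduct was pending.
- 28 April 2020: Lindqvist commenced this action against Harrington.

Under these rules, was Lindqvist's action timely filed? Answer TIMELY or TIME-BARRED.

TIMELY

The claim accrued on 4 May 2016, the date of the act.
The untolled deadline — 42 months after 4 May 2016 — is 4 November 2019.
The period was tolled for 198 days by the pending criminal prosecution (10 September 2017 to 27 March 2018), pushing the deadline to 20 May 2020.
Filing on 28 April 2020 beat the 20 May 2020 deadline — the action is timely.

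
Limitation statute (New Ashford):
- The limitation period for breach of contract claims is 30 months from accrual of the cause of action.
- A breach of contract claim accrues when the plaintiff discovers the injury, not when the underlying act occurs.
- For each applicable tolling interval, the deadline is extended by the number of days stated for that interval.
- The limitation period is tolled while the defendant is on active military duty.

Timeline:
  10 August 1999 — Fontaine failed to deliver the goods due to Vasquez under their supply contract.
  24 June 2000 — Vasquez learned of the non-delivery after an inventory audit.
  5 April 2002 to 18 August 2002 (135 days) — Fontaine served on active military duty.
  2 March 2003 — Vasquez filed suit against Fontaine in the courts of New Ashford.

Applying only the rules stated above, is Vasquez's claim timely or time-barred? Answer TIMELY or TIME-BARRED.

TIMELY

The claim did not accrue until Vasquez discovered the injury on 24 June 2000; the 10 August 1999 act date does not start the clock under the stated rule.
Adding the 30 months base period to 24 June 2000 gives a deadline of 24 December 2002, before any tolling.
The period was tolled for 135 days by the defendant's active military service (5 April 2002 to 18 August 2002), pushing the deadline to 8 May 2003.
Filing on 2 March 2003 beat the 8 May 2003 deadline — the action is timely.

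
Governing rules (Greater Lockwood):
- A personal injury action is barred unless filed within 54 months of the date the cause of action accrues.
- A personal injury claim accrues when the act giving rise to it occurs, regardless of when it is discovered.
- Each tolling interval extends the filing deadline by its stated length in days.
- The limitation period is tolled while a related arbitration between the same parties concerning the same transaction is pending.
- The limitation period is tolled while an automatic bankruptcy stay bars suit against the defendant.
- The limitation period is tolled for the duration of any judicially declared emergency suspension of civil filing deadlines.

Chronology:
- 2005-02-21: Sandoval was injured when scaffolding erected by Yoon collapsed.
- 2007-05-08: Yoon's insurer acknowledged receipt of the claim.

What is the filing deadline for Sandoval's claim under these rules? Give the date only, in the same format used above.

2009-08-21

The limitation period began to run on 2005-02-21.
54 months from 2005-02-21 is 2009-08-21.
None of the other events listed affects the running of the period under the stated rules.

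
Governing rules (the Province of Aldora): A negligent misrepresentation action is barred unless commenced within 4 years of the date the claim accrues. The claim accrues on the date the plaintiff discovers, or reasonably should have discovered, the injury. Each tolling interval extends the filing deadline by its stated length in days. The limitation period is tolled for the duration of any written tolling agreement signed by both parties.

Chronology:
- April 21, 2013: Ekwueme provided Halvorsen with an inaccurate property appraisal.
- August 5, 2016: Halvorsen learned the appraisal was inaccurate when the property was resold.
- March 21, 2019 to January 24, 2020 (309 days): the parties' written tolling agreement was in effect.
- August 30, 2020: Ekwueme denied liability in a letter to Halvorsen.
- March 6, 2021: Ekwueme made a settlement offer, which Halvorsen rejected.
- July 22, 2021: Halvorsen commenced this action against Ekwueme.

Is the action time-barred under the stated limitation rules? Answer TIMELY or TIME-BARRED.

TIME-BARRED

Under the discovery rule, the claim accrued on August 5, 2016, when Halvorsen discovered the injury — not on the April 21, 2013 date of the underlying act.
Adding the 4 years base period to August 5, 2016 gives a deadline of August 5, 2020, before any tolling.
Because the written tolling agreement ran from March 21, 2019 to January 24, 2020, the deadline is extended by 309 days to June 10, 2021.
None of the other events listed affects the running of the period under the stated rules.
Halvorsen filed on July 22, 2021, after the June 10, 2021 deadline, so the action is time-barred.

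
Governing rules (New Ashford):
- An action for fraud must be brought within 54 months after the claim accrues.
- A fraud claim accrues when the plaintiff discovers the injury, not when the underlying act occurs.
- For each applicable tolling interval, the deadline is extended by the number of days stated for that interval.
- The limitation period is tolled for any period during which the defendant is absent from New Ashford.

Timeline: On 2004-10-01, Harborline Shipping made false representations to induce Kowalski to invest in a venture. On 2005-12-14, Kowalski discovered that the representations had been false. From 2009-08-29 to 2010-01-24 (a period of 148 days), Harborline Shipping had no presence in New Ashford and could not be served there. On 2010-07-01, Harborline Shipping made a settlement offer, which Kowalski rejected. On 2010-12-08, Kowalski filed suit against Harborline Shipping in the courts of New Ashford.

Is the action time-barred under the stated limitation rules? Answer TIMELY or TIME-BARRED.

TIME-BARRED

Under the discovery rule, the claim accrued on 2005-12-14, when Kowalski discovered the injury — not on the 2004-10-01 date of the underlying act.
Adding the 54 months base period to 2005-12-14 gives a deadline of 2010-06-14, before any tolling.
The period was tolled for 148 days by the defendant's absence from the jurisdiction (2009-08-29 to 2010-01-24), pushing the deadline to 2010-11-09.
None of the other events listed affects the running of the period under the stated rules.
Filing on 2010-12-08 missed the 2010-11-09 deadline — the action is time-barred.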